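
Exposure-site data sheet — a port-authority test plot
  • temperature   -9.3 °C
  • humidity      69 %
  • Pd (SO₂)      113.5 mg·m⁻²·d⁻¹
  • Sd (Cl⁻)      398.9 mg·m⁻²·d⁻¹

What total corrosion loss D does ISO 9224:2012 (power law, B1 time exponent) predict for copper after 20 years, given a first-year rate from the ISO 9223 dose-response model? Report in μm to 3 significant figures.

copper: f(T) = +0.126·(T−10) [T≤10 °C] = -2.4318
  Pd branch = 0.0053·Pd^0.26·e^(0.059·RH+f) = 0.09343 μm/a
  Cl⁻ term: 0.01025·398.9^0.27·exp(0.036·69+0.049·-9.3) = 0.3925
  sum: 0.09343 + 0.3925 → r_corr = 0.4859 μm/a
ISO 9224: D(t) = r_corr · t^b with b = 0.667 (copper, B1)
  D(20) = 0.4859 × 20^0.667 = 0.4859 × 7.375 = 3.584 μm

D(20) = 3.58 μm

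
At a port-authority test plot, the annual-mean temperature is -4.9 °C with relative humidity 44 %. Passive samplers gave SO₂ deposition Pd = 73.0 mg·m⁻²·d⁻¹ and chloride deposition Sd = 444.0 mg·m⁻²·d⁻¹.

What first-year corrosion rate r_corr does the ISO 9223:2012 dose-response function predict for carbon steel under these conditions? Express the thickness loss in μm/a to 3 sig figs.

carbon steel: T≤10 °C ⇒ hinge +0.150·(-4.9−10) = -2.2350
  Pd branch = 1.77·Pd^0.52·e^(0.02·RH+f) = 4.25 μm/a
  Cl⁻ term: 0.102·444.0^0.62·exp(0.033·44+0.04·-4.9) = 15.68
  r_corr = 4.25 + 15.68 = 19.93 μm/a

r_corr = 19.9 μm/a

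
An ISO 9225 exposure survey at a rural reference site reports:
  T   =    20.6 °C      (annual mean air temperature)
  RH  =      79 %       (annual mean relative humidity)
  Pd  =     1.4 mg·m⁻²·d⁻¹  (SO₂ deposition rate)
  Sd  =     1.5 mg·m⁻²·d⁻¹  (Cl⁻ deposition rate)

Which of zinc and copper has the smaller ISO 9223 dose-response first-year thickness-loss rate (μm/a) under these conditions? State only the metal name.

zinc

zinc: temperature factor f = -0.071·(10.6) = -0.7526
  SO₂ term: 0.0129·1.4^0.44·exp(0.046·79-0.7526) = 0.2668
  Sd branch = 0.0175·Sd^0.57·e^(0.008·RH+0.085·T) = 0.239 μm/a
  r_corr = 0.2668 + 0.239 = 0.5058 μm/a
copper: f(T) = -0.080·(T−10) [T>10 °C] = -0.8480
  Pd branch = 0.0053·Pd^0.26·e^(0.059·RH+f) = 0.262 μm/a
  Cl⁻ term: 0.01025·1.5^0.27·exp(0.036·79+0.049·20.6) = 0.5392
  r_corr = 0.262 + 0.5392 = 0.8012 μm/a
Ordering by μm/a: copper (0.801) > zinc (0.506)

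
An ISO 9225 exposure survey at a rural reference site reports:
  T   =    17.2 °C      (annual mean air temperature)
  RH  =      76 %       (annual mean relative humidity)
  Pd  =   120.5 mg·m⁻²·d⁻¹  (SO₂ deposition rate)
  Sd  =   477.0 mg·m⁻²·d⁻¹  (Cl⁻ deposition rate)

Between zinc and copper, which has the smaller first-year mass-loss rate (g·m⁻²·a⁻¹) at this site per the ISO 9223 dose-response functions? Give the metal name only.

zinc: temperature factor f = -0.071·(7.2) = -0.5112
  sulphur-dioxide contribution → 2.101 μm/a
  chloride contribution → 4.664 μm/a
  total first-year rate 6.766 μm/a
  mass loss = 6.766 μm/a × 7.14 g/cm³ = 48.31 g·m⁻²·a⁻¹
copper: f(T) = -0.080·(T−10) [T>10 °C] = -0.5760
  sulphur-dioxide contribution → 0.9174 μm/a
  chloride contribution → 1.942 μm/a
  ⇒ r_corr(copper) = 2.859 μm/a
  mass loss = 2.859 μm/a × 8.96 g/cm³ = 25.62 g·m⁻²·a⁻¹
Ordering by g·m⁻²·a⁻¹: zinc (48.3) > copper (25.6)

copper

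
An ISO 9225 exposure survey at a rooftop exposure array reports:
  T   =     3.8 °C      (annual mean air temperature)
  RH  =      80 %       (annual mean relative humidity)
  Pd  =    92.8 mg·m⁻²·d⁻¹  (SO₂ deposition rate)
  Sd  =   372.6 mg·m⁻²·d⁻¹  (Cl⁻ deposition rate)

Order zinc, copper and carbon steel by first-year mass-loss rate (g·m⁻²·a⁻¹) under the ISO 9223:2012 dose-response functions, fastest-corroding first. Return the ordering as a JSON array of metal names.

["carbon steel", "zinc", "copper"]

zinc: f(T) = +0.038·(T−10) [T≤10 °C] = -0.2356
  SO₂ term: 0.0129·92.8^0.44·exp(0.046·80-0.2356) = 2.966
  Cl⁻ term: 0.0175·372.6^0.57·exp(0.008·80+0.085·3.8) = 1.339
  r_corr = 2.966 + 1.339 = 4.305 μm/a
  mass loss = 4.305 μm/a × 7.14 g/cm³ = 30.74 g·m⁻²·a⁻¹
copper: temperature factor f = +0.126·(-6.2) = -0.7812
  Pd branch = 0.0053·Pd^0.26·e^(0.059·RH+f) = 0.884 μm/a
  Sd branch = 0.01025·Sd^0.27·e^(0.036·RH+0.049·T) = 1.088 μm/a
  sum: 0.884 + 1.088 → r_corr = 1.972 μm/a
  mass loss = 1.972 μm/a × 8.96 g/cm³ = 17.67 g·m⁻²·a⁻¹
carbon steel: f(T) = +0.150·(T−10) [T≤10 °C] = -0.9300
  SO₂ term: 1.77·92.8^0.52·exp(0.02·80-0.9300) = 36.48
  Cl⁻ term: 0.102·372.6^0.62·exp(0.033·80+0.04·3.8) = 65.36
  sum: 36.48 + 65.36 → r_corr = 101.8 μm/a
  mass loss = 101.8 μm/a × 7.85 g/cm³ = 799.5 g·m⁻²·a⁻¹
Ordering by g·m⁻²·a⁻¹: carbon steel (799) > zinc (30.7) > copper (17.7)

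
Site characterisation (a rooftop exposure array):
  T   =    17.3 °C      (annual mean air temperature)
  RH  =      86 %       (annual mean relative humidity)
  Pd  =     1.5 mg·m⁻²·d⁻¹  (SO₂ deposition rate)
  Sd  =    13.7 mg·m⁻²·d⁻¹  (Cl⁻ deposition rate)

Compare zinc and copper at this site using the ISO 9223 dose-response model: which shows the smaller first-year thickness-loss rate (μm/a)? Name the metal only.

zinc

zinc: T>10 °C ⇒ hinge -0.071·(17.3−10) = -0.5183
  sulphur-dioxide contribution → 0.4798 μm/a
  chloride contribution → 0.6736 μm/a
  ⇒ r_corr(zinc) = 1.153 μm/a
copper: temperature factor f = -0.080·(7.3) = -0.5840
  sulphur-dioxide contribution → 0.5249 μm/a
  chloride contribution → 1.072 μm/a
  ⇒ r_corr(copper) = 1.597 μm/a
Ordering by μm/a: copper (1.6) > zinc (1.15)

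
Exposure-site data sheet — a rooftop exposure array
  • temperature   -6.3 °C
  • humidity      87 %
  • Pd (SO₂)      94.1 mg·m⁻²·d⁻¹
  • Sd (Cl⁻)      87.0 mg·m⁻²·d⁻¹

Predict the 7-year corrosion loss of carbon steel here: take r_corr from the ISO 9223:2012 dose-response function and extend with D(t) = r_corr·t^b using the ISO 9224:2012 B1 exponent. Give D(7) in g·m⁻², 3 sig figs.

carbon steel: temperature factor f = +0.150·(-16.3) = -2.4450
  Pd branch = 1.77·Pd^0.52·e^(0.02·RH+f) = 9.291 μm/a
  Sd branch = 0.102·Sd^0.62·e^(0.033·RH+0.04·T) = 22.31 μm/a
  sum: 9.291 + 22.31 → r_corr = 31.6 μm/a
ISO 9224: D(t) = r_corr · t^b with b = 0.523 (carbon steel, B1)
  D(7) = 31.6 × 7^0.523 = 31.6 × 2.767 = 87.44 μm
  Mass loss = 87.44 μm × 7.85 g/cm³ = 686.4 g·m⁻²

D(7) = 686 g·m⁻²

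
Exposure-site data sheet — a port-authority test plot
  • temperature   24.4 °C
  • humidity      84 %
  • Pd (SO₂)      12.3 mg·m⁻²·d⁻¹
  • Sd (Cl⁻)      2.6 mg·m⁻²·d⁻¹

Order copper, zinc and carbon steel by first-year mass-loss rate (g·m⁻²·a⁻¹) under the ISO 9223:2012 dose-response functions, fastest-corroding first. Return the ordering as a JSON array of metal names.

copper: T>10 °C ⇒ hinge -0.080·(24.4−10) = -1.1520
  sulphur-dioxide contribution → 0.4568 μm/a
  chloride contribution → 0.9022 μm/a
  ⇒ r_corr(copper) = 1.359 μm/a
  mass loss = 1.359 μm/a × 8.96 g/cm³ = 12.18 g·m⁻²·a⁻¹
zinc: f(T) = -0.071·(T−10) [T>10 °C] = -1.0224
  sulphur-dioxide contribution → 0.6672 μm/a
  chloride contribution → 0.4701 μm/a
  total first-year rate 1.137 μm/a
  mass loss = 1.137 μm/a × 7.14 g/cm³ = 8.12 g·m⁻²·a⁻¹
carbon steel: T>10 °C ⇒ hinge -0.054·(24.4−10) = -0.7776
  sulphur-dioxide contribution → 16.09 μm/a
  chloride contribution → 7.827 μm/a
  ⇒ r_corr(carbon steel) = 23.92 μm/a
  mass loss = 23.92 μm/a × 7.85 g/cm³ = 187.8 g·m⁻²·a⁻¹
Ordering by g·m⁻²·a⁻¹: carbon steel (188) > copper (12.2) > zinc (8.12)

["carbon steel", "copper", "zinc"]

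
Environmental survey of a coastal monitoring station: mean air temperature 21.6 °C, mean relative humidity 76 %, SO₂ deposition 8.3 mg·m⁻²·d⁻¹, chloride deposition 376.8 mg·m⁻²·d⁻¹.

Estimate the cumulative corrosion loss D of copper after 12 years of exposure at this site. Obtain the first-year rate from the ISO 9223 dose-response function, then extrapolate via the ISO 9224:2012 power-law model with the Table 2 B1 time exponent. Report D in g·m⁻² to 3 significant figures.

copper: T>10 °C ⇒ hinge -0.080·(21.6−10) = -0.9280
  sulphur-dioxide contribution → 0.3218 μm/a
  chloride contribution → 2.26 μm/a
  total first-year rate 2.582 μm/a
ISO 9224: D(t) = r_corr · t^b with b = 0.667 (copper, B1)
  D(12) = 2.582 × 12^0.667 = 2.582 × 5.246 = 13.55 μm
  Mass loss = 13.55 μm × 8.96 g/cm³ = 121.4 g·m⁻²

D(12) = 121 g·m⁻²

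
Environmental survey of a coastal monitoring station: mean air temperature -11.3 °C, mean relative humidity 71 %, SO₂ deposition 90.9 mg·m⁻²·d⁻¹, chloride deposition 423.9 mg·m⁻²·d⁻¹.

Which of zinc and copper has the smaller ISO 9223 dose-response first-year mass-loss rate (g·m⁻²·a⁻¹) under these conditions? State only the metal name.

zinc: T≤10 °C ⇒ hinge +0.038·(-11.3−10) = -0.8094
  sulphur-dioxide contribution → 1.095 μm/a
  chloride contribution → 0.3716 μm/a
  ⇒ r_corr(zinc) = 1.466 μm/a
  mass loss = 1.466 μm/a × 7.14 g/cm³ = 10.47 g·m⁻²·a⁻¹
copper: f(T) = +0.126·(T−10) [T≤10 °C] = -2.6838
  sulphur-dioxide contribution → 0.07713 μm/a
  chloride contribution → 0.3888 μm/a
  ⇒ r_corr(copper) = 0.4659 μm/a
  mass loss = 0.4659 μm/a × 8.96 g/cm³ = 4.174 g·m⁻²·a⁻¹
Ordering by g·m⁻²·a⁻¹: zinc (10.5) > copper (4.17)

copper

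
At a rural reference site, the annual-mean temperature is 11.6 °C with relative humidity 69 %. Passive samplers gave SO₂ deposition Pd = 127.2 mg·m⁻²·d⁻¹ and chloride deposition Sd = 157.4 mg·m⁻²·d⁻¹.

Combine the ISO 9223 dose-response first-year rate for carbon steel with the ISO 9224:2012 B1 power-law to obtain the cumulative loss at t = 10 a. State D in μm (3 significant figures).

D(10) = 389 μm

carbon steel: T>10 °C ⇒ hinge -0.054·(11.6−10) = -0.0864
  SO₂ term: 1.77·127.2^0.52·exp(0.02·69-0.0864) = 80.19
  Cl⁻ term: 0.102·157.4^0.62·exp(0.033·69+0.04·11.6) = 36.4
  r_corr = 80.19 + 36.4 = 116.6 μm/a
ISO 9224: D(t) = r_corr · t^b with b = 0.523 (carbon steel, B1)
  D(10) = 116.6 × 10^0.523 = 116.6 × 3.334 = 388.7 μm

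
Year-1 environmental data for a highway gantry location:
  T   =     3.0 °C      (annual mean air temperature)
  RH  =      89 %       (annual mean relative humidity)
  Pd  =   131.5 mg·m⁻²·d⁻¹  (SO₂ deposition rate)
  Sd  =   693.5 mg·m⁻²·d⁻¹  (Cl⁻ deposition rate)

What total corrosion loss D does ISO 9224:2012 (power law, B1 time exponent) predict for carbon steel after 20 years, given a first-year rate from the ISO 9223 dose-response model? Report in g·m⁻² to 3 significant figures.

carbon steel: f(T) = +0.150·(T−10) [T≤10 °C] = -1.0500
  Pd branch = 1.77·Pd^0.52·e^(0.02·RH+f) = 46.44 μm/a
  Cl⁻ term: 0.102·693.5^0.62·exp(0.033·89+0.04·3.0) = 125.2
  sum: 46.44 + 125.2 → r_corr = 171.7 μm/a
Long-term exponent b (ISO 9224 Table 2, B1) = 0.523
  D(20) = 171.7 × 20^0.523 = 171.7 × 4.791 = 822.4 μm
  Mass loss = 822.4 μm × 7.85 g/cm³ = 6456 g·m⁻²

D(20) = 6.46e+03 g·m⁻²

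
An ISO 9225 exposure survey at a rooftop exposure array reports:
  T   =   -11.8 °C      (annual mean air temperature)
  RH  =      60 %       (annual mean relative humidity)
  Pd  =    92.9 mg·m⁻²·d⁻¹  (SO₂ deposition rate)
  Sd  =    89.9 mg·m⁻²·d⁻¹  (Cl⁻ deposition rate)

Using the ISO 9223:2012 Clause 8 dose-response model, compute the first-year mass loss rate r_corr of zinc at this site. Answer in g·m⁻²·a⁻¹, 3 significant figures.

r_corr = 5.63 g·m⁻²·a⁻¹

zinc: temperature factor f = +0.038·(-21.8) = -0.8284
  sulphur-dioxide contribution → 0.6537 μm/a
  chloride contribution → 0.1348 μm/a
  total first-year rate 0.7885 μm/a
Convert to mass loss: 0.7885 μm/a × 7.14 g/cm³ = 5.63 g·m⁻²·a⁻¹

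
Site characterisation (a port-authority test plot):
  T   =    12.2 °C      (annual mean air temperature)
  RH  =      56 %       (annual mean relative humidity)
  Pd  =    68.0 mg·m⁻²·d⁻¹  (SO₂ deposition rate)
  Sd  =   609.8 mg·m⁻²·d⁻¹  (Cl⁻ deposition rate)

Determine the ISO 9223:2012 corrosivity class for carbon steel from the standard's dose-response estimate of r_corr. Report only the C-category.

carbon steel: f(T) = -0.054·(T−10) [T>10 °C] = -0.1188
  Pd branch = 1.77·Pd^0.52·e^(0.02·RH+f) = 43.22 μm/a
  Sd branch = 0.102·Sd^0.62·e^(0.033·RH+0.04·T) = 56.22 μm/a
  r_corr = 43.22 + 56.22 = 99.45 μm/a
Category bounds: 80…200 μm/a bracket r_corr ⇒ C5

C5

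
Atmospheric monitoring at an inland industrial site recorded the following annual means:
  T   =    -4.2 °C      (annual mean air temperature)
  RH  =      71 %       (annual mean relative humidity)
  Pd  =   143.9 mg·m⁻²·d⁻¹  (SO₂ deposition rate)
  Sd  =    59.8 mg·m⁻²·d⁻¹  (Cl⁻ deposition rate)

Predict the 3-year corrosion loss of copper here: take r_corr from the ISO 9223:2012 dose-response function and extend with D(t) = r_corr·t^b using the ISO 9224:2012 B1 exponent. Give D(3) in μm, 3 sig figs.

D(3) = 1.12 μm

copper: T≤10 °C ⇒ hinge +0.126·(-4.2−10) = -1.7892
  Pd branch = 0.0053·Pd^0.26·e^(0.059·RH+f) = 0.2126 μm/a
  Cl⁻ term: 0.01025·59.8^0.27·exp(0.036·71+0.049·-4.2) = 0.3244
  r_corr = 0.2126 + 0.3244 = 0.537 μm/a
ISO 9224: D(t) = r_corr · t^b with b = 0.667 (copper, B1)
  D(3) = 0.537 × 3^0.667 = 0.537 × 2.081 = 1.117 μm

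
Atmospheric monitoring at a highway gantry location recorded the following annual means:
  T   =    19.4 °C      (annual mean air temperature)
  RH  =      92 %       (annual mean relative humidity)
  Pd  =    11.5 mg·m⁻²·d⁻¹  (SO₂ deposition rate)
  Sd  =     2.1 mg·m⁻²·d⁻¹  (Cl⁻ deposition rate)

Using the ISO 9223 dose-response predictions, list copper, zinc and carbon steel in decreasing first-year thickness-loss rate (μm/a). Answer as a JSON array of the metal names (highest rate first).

copper: T>10 °C ⇒ hinge -0.080·(19.4−10) = -0.7520
  sulphur-dioxide contribution → 1.074 μm/a
  chloride contribution → 0.8891 μm/a
  total first-year rate 1.963 μm/a
zinc: f(T) = -0.071·(T−10) [T>10 °C] = -0.6674
  sulphur-dioxide contribution → 1.335 μm/a
  chloride contribution → 0.2901 μm/a
  ⇒ r_corr(zinc) = 1.625 μm/a
carbon steel: temperature factor f = -0.054·(9.4) = -0.5076
  sulphur-dioxide contribution → 23.89 μm/a
  chloride contribution → 7.31 μm/a
  total first-year rate 31.2 μm/a
Ordering by μm/a: carbon steel (31.2) > copper (1.96) > zinc (1.62)

["carbon steel", "copper", "zinc"]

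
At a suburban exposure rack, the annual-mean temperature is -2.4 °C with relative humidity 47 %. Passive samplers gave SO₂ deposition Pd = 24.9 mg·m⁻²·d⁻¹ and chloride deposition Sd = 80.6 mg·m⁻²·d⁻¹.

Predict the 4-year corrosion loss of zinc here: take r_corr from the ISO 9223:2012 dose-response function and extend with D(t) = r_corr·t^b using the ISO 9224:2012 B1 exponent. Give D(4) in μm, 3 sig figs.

zinc: T≤10 °C ⇒ hinge +0.038·(-2.4−10) = -0.4712
  sulphur-dioxide contribution → 0.2879 μm/a
  chloride contribution → 0.2537 μm/a
  ⇒ r_corr(zinc) = 0.5416 μm/a
ISO 9224: D(t) = r_corr · t^b with b = 0.813 (zinc, B1)
  D(4) = 0.5416 × 4^0.813 = 0.5416 × 3.087 = 1.672 μm

D(4) = 1.67 μm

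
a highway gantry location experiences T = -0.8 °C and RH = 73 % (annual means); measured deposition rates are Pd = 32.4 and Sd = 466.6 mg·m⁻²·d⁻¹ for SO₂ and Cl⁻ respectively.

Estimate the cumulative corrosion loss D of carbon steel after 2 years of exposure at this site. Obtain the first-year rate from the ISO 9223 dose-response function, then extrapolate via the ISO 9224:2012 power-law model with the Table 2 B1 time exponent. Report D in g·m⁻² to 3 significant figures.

D(2) = 664 g·m⁻²

carbon steel: T≤10 °C ⇒ hinge +0.150·(-0.8−10) = -1.6200
  Pd branch = 1.77·Pd^0.52·e^(0.02·RH+f) = 9.204 μm/a
  Cl⁻ term: 0.102·466.6^0.62·exp(0.033·73+0.04·-0.8) = 49.62
  sum: 9.204 + 49.62 → r_corr = 58.82 μm/a
Long-term exponent b (ISO 9224 Table 2, B1) = 0.523
  D(2) = 58.82 × 2^0.523 = 58.82 × 1.437 = 84.53 μm
  Mass loss = 84.53 μm × 7.85 g/cm³ = 663.5 g·m⁻²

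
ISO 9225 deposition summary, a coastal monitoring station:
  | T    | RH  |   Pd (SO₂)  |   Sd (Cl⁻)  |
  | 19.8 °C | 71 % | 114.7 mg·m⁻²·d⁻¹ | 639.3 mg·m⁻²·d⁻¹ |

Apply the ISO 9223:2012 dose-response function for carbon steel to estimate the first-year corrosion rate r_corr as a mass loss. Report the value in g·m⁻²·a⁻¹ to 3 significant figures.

r_corr = 1.41e+03 g·m⁻²·a⁻¹

carbon steel: temperature factor f = -0.054·(9.8) = -0.5292
  SO₂ term: 1.77·114.7^0.52·exp(0.02·71-0.5292) = 50.79
  Sd branch = 0.102·Sd^0.62·e^(0.033·RH+0.04·T) = 128.7 μm/a
  r_corr = 50.79 + 128.7 = 179.5 μm/a
Convert to mass loss: 179.5 μm/a × 7.85 g/cm³ = 1409 g·m⁻²·a⁻¹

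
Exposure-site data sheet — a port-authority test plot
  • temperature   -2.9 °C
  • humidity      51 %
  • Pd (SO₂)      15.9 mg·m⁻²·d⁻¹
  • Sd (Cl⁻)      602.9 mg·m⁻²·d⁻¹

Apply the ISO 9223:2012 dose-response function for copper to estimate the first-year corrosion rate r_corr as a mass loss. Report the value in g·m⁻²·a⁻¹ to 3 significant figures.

r_corr = 3.20 g·m⁻²·a⁻¹

copper: T≤10 °C ⇒ hinge +0.126·(-2.9−10) = -1.6254
  SO₂ term: 0.0053·15.9^0.26·exp(0.059·51-1.6254) = 0.0434
  Sd branch = 0.01025·Sd^0.27·e^(0.036·RH+0.049·T) = 0.3141 μm/a
  sum: 0.0434 + 0.3141 → r_corr = 0.3575 μm/a
Convert to mass loss: 0.3575 μm/a × 8.96 g/cm³ = 3.203 g·m⁻²·a⁻¹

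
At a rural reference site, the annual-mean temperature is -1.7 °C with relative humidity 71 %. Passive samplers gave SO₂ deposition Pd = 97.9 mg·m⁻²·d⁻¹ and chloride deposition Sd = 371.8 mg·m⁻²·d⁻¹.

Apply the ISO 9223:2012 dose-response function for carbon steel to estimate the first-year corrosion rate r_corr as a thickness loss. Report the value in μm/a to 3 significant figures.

r_corr = 52.7 μm/a

carbon steel: temperature factor f = +0.150·(-11.7) = -1.7550
  Pd branch = 1.77·Pd^0.52·e^(0.02·RH+f) = 13.73 μm/a
  Cl⁻ term: 0.102·371.8^0.62·exp(0.033·71+0.04·-1.7) = 38.92
  r_corr = 13.73 + 38.92 = 52.65 μm/a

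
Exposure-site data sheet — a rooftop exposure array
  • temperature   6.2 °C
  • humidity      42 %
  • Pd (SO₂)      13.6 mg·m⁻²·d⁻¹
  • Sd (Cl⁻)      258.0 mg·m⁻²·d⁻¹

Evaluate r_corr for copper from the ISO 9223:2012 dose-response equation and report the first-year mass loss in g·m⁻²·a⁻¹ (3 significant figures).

r_corr = 3.22 g·m⁻²·a⁻¹

copper: f(T) = +0.126·(T−10) [T≤10 °C] = -0.4788
  sulphur-dioxide contribution → 0.07713 μm/a
  chloride contribution → 0.2821 μm/a
  total first-year rate 0.3593 μm/a
Convert to mass loss: 0.3593 μm/a × 8.96 g/cm³ = 3.219 g·m⁻²·a⁻¹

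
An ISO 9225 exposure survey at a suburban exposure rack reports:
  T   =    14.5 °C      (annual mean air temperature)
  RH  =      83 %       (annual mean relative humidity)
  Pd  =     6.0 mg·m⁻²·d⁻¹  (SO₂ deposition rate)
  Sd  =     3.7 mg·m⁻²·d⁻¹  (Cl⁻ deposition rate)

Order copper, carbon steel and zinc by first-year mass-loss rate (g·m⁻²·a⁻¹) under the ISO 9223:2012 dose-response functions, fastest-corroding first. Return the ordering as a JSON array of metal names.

copper: temperature factor f = -0.080·(4.5) = -0.3600
  SO₂ term: 0.0053·6.0^0.26·exp(0.059·83-0.3600) = 0.7888
  Sd branch = 0.01025·Sd^0.27·e^(0.036·RH+0.049·T) = 0.5894 μm/a
  sum: 0.7888 + 0.5894 → r_corr = 1.378 μm/a
  mass loss = 1.378 μm/a × 8.96 g/cm³ = 12.35 g·m⁻²·a⁻¹
carbon steel: T>10 °C ⇒ hinge -0.054·(14.5−10) = -0.2430
  Pd branch = 1.77·Pd^0.52·e^(0.02·RH+f) = 18.54 μm/a
  Sd branch = 0.102·Sd^0.62·e^(0.033·RH+0.04·T) = 6.343 μm/a
  sum: 18.54 + 6.343 → r_corr = 24.88 μm/a
  mass loss = 24.88 μm/a × 7.85 g/cm³ = 195.3 g·m⁻²·a⁻¹
zinc: T>10 °C ⇒ hinge -0.071·(14.5−10) = -0.3195
  SO₂ term: 0.0129·6.0^0.44·exp(0.046·83-0.3195) = 0.9383
  Cl⁻ term: 0.0175·3.7^0.57·exp(0.008·83+0.085·14.5) = 0.2458
  sum: 0.9383 + 0.2458 → r_corr = 1.184 μm/a
  mass loss = 1.184 μm/a × 7.14 g/cm³ = 8.455 g·m⁻²·a⁻¹
Ordering by g·m⁻²·a⁻¹: carbon steel (195) > copper (12.3) > zinc (8.45)

["carbon steel", "copper", "zinc"]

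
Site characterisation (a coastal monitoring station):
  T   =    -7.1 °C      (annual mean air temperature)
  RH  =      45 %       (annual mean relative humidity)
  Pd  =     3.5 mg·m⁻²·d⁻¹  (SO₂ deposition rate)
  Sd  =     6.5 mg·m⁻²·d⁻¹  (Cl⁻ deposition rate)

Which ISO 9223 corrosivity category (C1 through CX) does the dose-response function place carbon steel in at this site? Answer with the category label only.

carbon steel: temperature factor f = +0.150·(-17.1) = -2.5650
  sulphur-dioxide contribution → 0.6424 μm/a
  chloride contribution → 1.082 μm/a
  total first-year rate 1.724 μm/a
ISO 9223 Table 2 (carbon steel): 1.3 < 1.72 ≤ 25 μm/a ⇒ C2

C2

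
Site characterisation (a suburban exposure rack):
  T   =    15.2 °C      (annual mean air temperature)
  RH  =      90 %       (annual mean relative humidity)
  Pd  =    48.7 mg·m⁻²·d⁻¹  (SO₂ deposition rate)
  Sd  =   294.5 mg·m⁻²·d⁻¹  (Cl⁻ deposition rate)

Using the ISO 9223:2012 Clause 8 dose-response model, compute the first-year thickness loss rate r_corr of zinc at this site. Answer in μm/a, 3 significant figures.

r_corr = 6.44 μm/a

zinc: f(T) = -0.071·(T−10) [T>10 °C] = -0.3692
  sulphur-dioxide contribution → 3.096 μm/a
  chloride contribution → 3.344 μm/a
  total first-year rate 6.439 μm/a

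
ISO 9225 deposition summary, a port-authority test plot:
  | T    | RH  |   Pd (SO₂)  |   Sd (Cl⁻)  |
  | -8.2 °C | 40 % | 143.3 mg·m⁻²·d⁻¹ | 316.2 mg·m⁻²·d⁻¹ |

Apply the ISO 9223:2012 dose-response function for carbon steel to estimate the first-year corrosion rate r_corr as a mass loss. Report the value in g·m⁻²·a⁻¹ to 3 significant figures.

r_corr = 103 g·m⁻²·a⁻¹

carbon steel: T≤10 °C ⇒ hinge +0.150·(-8.2−10) = -2.7300
  sulphur-dioxide contribution → 3.397 μm/a
  chloride contribution → 9.759 μm/a
  total first-year rate 13.16 μm/a
Convert to mass loss: 13.16 μm/a × 7.85 g/cm³ = 103.3 g·m⁻²·a⁻¹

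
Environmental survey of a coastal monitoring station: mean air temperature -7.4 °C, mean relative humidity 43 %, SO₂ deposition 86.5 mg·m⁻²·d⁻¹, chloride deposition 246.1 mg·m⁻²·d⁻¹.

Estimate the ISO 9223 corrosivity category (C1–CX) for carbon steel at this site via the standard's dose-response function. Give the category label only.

carbon steel: f(T) = +0.150·(T−10) [T≤10 °C] = -2.6100
  SO₂ term: 1.77·86.5^0.52·exp(0.02·43-2.6100) = 3.128
  Cl⁻ term: 0.102·246.1^0.62·exp(0.033·43+0.04·-7.4) = 9.524
  sum: 3.128 + 9.524 → r_corr = 12.65 μm/a
ISO 9223 Table 2 (carbon steel): 1.3 < 12.7 ≤ 25 μm/a ⇒ C2

C2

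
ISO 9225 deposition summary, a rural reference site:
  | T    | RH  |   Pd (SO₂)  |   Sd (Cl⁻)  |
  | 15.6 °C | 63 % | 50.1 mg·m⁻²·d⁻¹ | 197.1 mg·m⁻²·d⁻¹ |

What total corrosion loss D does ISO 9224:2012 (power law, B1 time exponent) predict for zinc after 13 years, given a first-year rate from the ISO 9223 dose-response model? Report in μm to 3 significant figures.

D(13) = 24.9 μm

zinc: T>10 °C ⇒ hinge -0.071·(15.6−10) = -0.3976
  SO₂ term: 0.0129·50.1^0.44·exp(0.046·63-0.3976) = 0.8799
  Cl⁻ term: 0.0175·197.1^0.57·exp(0.008·63+0.085·15.6) = 2.217
  sum: 0.8799 + 2.217 → r_corr = 3.097 μm/a
Power-law: D(13) = r_corr · 13^0.813
  D(13) = 3.097 × 13^0.813 = 3.097 × 8.047 = 24.92 μm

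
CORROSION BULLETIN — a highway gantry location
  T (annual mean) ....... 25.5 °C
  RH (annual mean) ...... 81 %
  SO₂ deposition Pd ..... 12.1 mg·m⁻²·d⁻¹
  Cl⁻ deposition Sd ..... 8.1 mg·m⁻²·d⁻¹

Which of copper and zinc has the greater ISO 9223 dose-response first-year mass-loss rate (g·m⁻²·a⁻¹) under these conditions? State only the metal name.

copper: temperature factor f = -0.080·(15.5) = -1.2400
  Pd branch = 0.0053·Pd^0.26·e^(0.059·RH+f) = 0.349 μm/a
  Cl⁻ term: 0.01025·8.1^0.27·exp(0.036·81+0.049·25.5) = 1.162
  sum: 0.349 + 1.162 → r_corr = 1.511 μm/a
  mass loss = 1.511 μm/a × 8.96 g/cm³ = 13.53 g·m⁻²·a⁻¹
zinc: f(T) = -0.071·(T−10) [T>10 °C] = -1.1005
  Pd branch = 0.0129·Pd^0.44·e^(0.046·RH+f) = 0.5336 μm/a
  Sd branch = 0.0175·Sd^0.57·e^(0.008·RH+0.085·T) = 0.963 μm/a
  sum: 0.5336 + 0.963 → r_corr = 1.497 μm/a
  mass loss = 1.497 μm/a × 7.14 g/cm³ = 10.69 g·m⁻²·a⁻¹
Ordering by g·m⁻²·a⁻¹: copper (13.5) > zinc (10.7)

copper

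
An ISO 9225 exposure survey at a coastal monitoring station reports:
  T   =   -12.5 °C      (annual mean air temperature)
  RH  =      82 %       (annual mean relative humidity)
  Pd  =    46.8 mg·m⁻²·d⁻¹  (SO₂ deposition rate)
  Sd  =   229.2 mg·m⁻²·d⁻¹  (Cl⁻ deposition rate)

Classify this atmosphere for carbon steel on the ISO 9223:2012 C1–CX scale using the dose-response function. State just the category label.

carbon steel: f(T) = +0.150·(T−10) [T≤10 °C] = -3.3750
  Pd branch = 1.77·Pd^0.52·e^(0.02·RH+f) = 2.307 μm/a
  Sd branch = 0.102·Sd^0.62·e^(0.033·RH+0.04·T) = 26.91 μm/a
  sum: 2.307 + 26.91 → r_corr = 29.22 μm/a
ISO 9223 Table 2 (carbon steel): 25 < 29.2 ≤ 50 μm/a ⇒ C3

C3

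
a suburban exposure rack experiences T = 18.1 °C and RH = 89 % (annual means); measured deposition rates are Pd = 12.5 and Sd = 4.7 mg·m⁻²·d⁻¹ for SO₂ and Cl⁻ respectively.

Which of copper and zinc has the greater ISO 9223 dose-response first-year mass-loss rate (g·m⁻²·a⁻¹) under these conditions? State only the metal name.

copper

copper: T>10 °C ⇒ hinge -0.080·(18.1−10) = -0.6480
  sulphur-dioxide contribution → 1.02 μm/a
  chloride contribution → 0.9308 μm/a
  total first-year rate 1.951 μm/a
  mass loss = 1.951 μm/a × 8.96 g/cm³ = 17.48 g·m⁻²·a⁻¹
zinc: T>10 °C ⇒ hinge -0.071·(18.1−10) = -0.5751
  sulphur-dioxide contribution → 1.323 μm/a
  chloride contribution → 0.4013 μm/a
  total first-year rate 1.724 μm/a
  mass loss = 1.724 μm/a × 7.14 g/cm³ = 12.31 g·m⁻²·a⁻¹
Ordering by g·m⁻²·a⁻¹: copper (17.5) > zinc (12.3)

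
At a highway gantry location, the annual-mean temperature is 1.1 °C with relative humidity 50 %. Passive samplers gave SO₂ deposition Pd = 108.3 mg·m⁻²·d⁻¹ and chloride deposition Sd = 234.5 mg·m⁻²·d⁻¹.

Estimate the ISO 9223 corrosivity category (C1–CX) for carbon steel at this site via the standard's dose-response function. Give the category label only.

C3

carbon steel: f(T) = +0.150·(T−10) [T≤10 °C] = -1.3350
  SO₂ term: 1.77·108.3^0.52·exp(0.02·50-1.3350) = 14.47
  Cl⁻ term: 0.102·234.5^0.62·exp(0.033·50+0.04·1.1) = 16.36
  r_corr = 14.47 + 16.36 = 30.83 μm/a
Category bounds: 25…50 μm/a bracket r_corr ⇒ C3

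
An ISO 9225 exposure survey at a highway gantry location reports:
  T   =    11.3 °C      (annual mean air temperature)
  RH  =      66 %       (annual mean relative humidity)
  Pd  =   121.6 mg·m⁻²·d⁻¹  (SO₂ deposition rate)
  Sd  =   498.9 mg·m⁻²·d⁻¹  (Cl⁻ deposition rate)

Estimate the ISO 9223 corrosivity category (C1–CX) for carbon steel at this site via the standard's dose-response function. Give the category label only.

carbon steel: f(T) = -0.054·(T−10) [T>10 °C] = -0.0702
  Pd branch = 1.77·Pd^0.52·e^(0.02·RH+f) = 74.98 μm/a
  Sd branch = 0.102·Sd^0.62·e^(0.033·RH+0.04·T) = 66.61 μm/a
  sum: 74.98 + 66.61 → r_corr = 141.6 μm/a
ISO 9223 Table 2 (carbon steel): 80 < 142 ≤ 200 μm/a ⇒ C5

C5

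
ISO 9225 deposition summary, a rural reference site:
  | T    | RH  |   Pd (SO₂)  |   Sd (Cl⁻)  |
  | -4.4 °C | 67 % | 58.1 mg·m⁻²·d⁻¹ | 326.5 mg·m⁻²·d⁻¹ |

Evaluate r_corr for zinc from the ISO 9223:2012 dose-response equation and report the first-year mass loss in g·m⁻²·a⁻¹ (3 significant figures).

r_corr = 10.9 g·m⁻²·a⁻¹

zinc: T≤10 °C ⇒ hinge +0.038·(-4.4−10) = -0.5472
  SO₂ term: 0.0129·58.1^0.44·exp(0.046·67-0.5472) = 0.972
  Sd branch = 0.0175·Sd^0.57·e^(0.008·RH+0.085·T) = 0.5576 μm/a
  r_corr = 0.972 + 0.5576 = 1.53 μm/a
Convert to mass loss: 1.53 μm/a × 7.14 g/cm³ = 10.92 g·m⁻²·a⁻¹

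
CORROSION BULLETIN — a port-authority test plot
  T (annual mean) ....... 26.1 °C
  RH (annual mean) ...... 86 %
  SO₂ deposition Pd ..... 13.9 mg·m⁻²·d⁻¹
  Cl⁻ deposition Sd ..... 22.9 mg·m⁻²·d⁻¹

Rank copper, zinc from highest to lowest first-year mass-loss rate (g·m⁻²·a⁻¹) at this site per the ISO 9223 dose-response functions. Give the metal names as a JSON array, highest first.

["copper", "zinc"]

copper: f(T) = -0.080·(T−10) [T>10 °C] = -1.2880
  Pd branch = 0.0053·Pd^0.26·e^(0.059·RH+f) = 0.4631 μm/a
  Cl⁻ term: 0.01025·22.9^0.27·exp(0.036·86+0.049·26.1) = 1.896
  r_corr = 0.4631 + 1.896 = 2.359 μm/a
  mass loss = 2.359 μm/a × 8.96 g/cm³ = 21.14 g·m⁻²·a⁻¹
zinc: f(T) = -0.071·(T−10) [T>10 °C] = -1.1431
  Pd branch = 0.0129·Pd^0.44·e^(0.046·RH+f) = 0.6841 μm/a
  Cl⁻ term: 0.0175·22.9^0.57·exp(0.008·86+0.085·26.1) = 1.907
  sum: 0.6841 + 1.907 → r_corr = 2.591 μm/a
  mass loss = 2.591 μm/a × 7.14 g/cm³ = 18.5 g·m⁻²·a⁻¹
Ordering by g·m⁻²·a⁻¹: copper (21.1) > zinc (18.5)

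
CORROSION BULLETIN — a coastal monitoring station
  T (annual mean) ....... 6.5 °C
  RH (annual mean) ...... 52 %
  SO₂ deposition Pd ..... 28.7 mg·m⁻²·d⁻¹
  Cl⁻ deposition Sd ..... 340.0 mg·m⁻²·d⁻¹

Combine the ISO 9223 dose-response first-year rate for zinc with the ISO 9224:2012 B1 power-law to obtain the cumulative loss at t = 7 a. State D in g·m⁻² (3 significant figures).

D(7) = 63.2 g·m⁻²

zinc: temperature factor f = +0.038·(-3.5) = -0.1330
  sulphur-dioxide contribution → 0.5409 μm/a
  chloride contribution → 1.278 μm/a
  total first-year rate 1.819 μm/a
ISO 9224: D(t) = r_corr · t^b with b = 0.813 (zinc, B1)
  D(7) = 1.819 × 7^0.813 = 1.819 × 4.865 = 8.85 μm
  Mass loss = 8.85 μm × 7.14 g/cm³ = 63.19 g·m⁻²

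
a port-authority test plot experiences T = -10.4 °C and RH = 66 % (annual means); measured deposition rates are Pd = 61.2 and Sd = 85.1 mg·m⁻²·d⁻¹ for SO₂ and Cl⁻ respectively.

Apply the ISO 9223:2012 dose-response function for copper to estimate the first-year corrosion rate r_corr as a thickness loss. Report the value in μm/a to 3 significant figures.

r_corr = 0.278 μm/a

copper: f(T) = +0.126·(T−10) [T≤10 °C] = -2.5704
  sulphur-dioxide contribution → 0.05803 μm/a
  chloride contribution → 0.22 μm/a
  ⇒ r_corr(copper) = 0.278 μm/a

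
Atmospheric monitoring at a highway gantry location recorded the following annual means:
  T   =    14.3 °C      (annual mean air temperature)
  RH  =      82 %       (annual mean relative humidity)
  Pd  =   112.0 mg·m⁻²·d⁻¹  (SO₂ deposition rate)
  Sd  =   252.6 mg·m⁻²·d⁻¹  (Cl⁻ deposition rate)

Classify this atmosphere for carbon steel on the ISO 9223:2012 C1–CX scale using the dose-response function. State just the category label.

carbon steel: f(T) = -0.054·(T−10) [T>10 °C] = -0.2322
  Pd branch = 1.77·Pd^0.52·e^(0.02·RH+f) = 84.13 μm/a
  Sd branch = 0.102·Sd^0.62·e^(0.033·RH+0.04·T) = 83.51 μm/a
  sum: 84.13 + 83.51 → r_corr = 167.6 μm/a
Category bounds: 80…200 μm/a bracket r_corr ⇒ C5

C5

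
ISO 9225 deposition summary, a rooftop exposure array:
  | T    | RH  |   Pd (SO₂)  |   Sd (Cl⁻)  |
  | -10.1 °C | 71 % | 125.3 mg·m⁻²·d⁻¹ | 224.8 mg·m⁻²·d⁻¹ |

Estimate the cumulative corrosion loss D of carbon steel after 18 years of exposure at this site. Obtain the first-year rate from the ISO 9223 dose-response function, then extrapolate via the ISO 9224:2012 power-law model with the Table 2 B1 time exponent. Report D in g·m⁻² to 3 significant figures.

carbon steel: temperature factor f = +0.150·(-20.1) = -3.0150
  Pd branch = 1.77·Pd^0.52·e^(0.02·RH+f) = 4.428 μm/a
  Cl⁻ term: 0.102·224.8^0.62·exp(0.033·71+0.04·-10.1) = 20.36
  sum: 4.428 + 20.36 → r_corr = 24.79 μm/a
Power-law: D(18) = r_corr · 18^0.523
  D(18) = 24.79 × 18^0.523 = 24.79 × 4.534 = 112.4 μm
  Mass loss = 112.4 μm × 7.85 g/cm³ = 882.4 g·m⁻²

D(18) = 882 g·m⁻²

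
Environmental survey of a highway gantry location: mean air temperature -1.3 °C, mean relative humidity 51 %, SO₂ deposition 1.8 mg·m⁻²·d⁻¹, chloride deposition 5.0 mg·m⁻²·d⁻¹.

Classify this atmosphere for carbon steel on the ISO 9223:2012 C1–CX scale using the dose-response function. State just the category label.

carbon steel: temperature factor f = +0.150·(-11.3) = -1.6950
  Pd branch = 1.77·Pd^0.52·e^(0.02·RH+f) = 1.223 μm/a
  Sd branch = 0.102·Sd^0.62·e^(0.033·RH+0.04·T) = 1.414 μm/a
  r_corr = 1.223 + 1.414 = 2.637 μm/a
ISO 9223 Table 2 (carbon steel): 1.3 < 2.64 ≤ 25 μm/a ⇒ C2

C2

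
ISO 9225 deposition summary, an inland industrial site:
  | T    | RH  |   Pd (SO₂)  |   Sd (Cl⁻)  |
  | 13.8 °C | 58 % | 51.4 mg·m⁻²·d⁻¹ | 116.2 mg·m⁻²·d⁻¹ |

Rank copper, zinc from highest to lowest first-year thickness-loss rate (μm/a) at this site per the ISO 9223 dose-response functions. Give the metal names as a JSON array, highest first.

copper: temperature factor f = -0.080·(3.8) = -0.3040
  Pd branch = 0.0053·Pd^0.26·e^(0.059·RH+f) = 0.3336 μm/a
  Sd branch = 0.01025·Sd^0.27·e^(0.036·RH+0.049·T) = 0.5872 μm/a
  sum: 0.3336 + 0.5872 → r_corr = 0.9209 μm/a
zinc: temperature factor f = -0.071·(3.8) = -0.2698
  SO₂ term: 0.0129·51.4^0.44·exp(0.046·58-0.2698) = 0.8034
  Cl⁻ term: 0.0175·116.2^0.57·exp(0.008·58+0.085·13.8) = 1.353
  r_corr = 0.8034 + 1.353 = 2.156 μm/a
Ordering by μm/a: zinc (2.16) > copper (0.921)

["zinc", "copper"]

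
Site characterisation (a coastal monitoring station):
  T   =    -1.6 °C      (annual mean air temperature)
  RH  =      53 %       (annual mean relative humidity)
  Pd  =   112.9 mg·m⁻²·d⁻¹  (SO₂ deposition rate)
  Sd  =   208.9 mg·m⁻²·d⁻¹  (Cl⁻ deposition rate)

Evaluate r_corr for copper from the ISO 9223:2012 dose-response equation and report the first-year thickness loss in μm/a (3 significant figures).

r_corr = 0.366 μm/a

copper: temperature factor f = +0.126·(-11.6) = -1.4616
  Pd branch = 0.0053·Pd^0.26·e^(0.059·RH+f) = 0.09577 μm/a
  Cl⁻ term: 0.01025·208.9^0.27·exp(0.036·53+0.049·-1.6) = 0.2702
  r_corr = 0.09577 + 0.2702 = 0.366 μm/a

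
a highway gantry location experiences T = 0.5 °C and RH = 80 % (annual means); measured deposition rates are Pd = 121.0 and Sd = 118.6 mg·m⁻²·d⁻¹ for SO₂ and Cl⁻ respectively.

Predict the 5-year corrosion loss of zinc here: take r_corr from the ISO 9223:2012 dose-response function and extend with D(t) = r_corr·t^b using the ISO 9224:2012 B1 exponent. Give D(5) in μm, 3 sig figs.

zinc: T≤10 °C ⇒ hinge +0.038·(0.5−10) = -0.3610
  Pd branch = 0.0129·Pd^0.44·e^(0.046·RH+f) = 2.941 μm/a
  Sd branch = 0.0175·Sd^0.57·e^(0.008·RH+0.085·T) = 0.5268 μm/a
  sum: 2.941 + 0.5268 → r_corr = 3.467 μm/a
Power-law: D(5) = r_corr · 5^0.813
  D(5) = 3.467 × 5^0.813 = 3.467 × 3.701 = 12.83 μm

D(5) = 12.8 μm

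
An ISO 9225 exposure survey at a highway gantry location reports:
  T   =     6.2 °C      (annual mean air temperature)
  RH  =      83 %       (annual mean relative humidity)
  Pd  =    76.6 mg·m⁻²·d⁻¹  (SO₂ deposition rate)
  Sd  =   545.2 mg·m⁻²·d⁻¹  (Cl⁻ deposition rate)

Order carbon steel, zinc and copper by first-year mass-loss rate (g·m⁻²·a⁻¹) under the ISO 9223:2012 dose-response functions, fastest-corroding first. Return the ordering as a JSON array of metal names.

carbon steel: T≤10 °C ⇒ hinge +0.150·(6.2−10) = -0.5700
  SO₂ term: 1.77·76.6^0.52·exp(0.02·83-0.5700) = 50.25
  Cl⁻ term: 0.102·545.2^0.62·exp(0.033·83+0.04·6.2) = 100.6
  r_corr = 50.25 + 100.6 = 150.8 μm/a
  mass loss = 150.8 μm/a × 7.85 g/cm³ = 1184 g·m⁻²·a⁻¹
zinc: temperature factor f = +0.038·(-3.8) = -0.1444
  Pd branch = 0.0129·Pd^0.44·e^(0.046·RH+f) = 3.428 μm/a
  Cl⁻ term: 0.0175·545.2^0.57·exp(0.008·83+0.085·6.2) = 2.09
  r_corr = 3.428 + 2.09 = 5.518 μm/a
  mass loss = 5.518 μm/a × 7.14 g/cm³ = 39.4 g·m⁻²·a⁻¹
copper: T≤10 °C ⇒ hinge +0.126·(6.2−10) = -0.4788
  SO₂ term: 0.0053·76.6^0.26·exp(0.059·83-0.4788) = 1.358
  Cl⁻ term: 0.01025·545.2^0.27·exp(0.036·83+0.049·6.2) = 1.511
  sum: 1.358 + 1.511 → r_corr = 2.869 μm/a
  mass loss = 2.869 μm/a × 8.96 g/cm³ = 25.71 g·m⁻²·a⁻¹
Ordering by g·m⁻²·a⁻¹: carbon steel (1180) > zinc (39.4) > copper (25.7)

["carbon steel", "zinc", "copper"]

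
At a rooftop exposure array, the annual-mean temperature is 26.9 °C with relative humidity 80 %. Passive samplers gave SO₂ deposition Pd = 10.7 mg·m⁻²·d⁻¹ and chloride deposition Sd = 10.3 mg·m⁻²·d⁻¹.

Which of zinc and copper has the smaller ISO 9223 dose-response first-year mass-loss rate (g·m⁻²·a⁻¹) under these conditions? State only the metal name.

zinc

zinc: T>10 °C ⇒ hinge -0.071·(26.9−10) = -1.1999
  sulphur-dioxide contribution → 0.4371 μm/a
  chloride contribution → 1.234 μm/a
  total first-year rate 1.671 μm/a
  mass loss = 1.671 μm/a × 7.14 g/cm³ = 11.93 g·m⁻²·a⁻¹
copper: temperature factor f = -0.080·(16.9) = -1.3520
  sulphur-dioxide contribution → 0.2849 μm/a
  chloride contribution → 1.281 μm/a
  ⇒ r_corr(copper) = 1.565 μm/a
  mass loss = 1.565 μm/a × 8.96 g/cm³ = 14.03 g·m⁻²·a⁻¹
Ordering by g·m⁻²·a⁻¹: copper (14) > zinc (11.9)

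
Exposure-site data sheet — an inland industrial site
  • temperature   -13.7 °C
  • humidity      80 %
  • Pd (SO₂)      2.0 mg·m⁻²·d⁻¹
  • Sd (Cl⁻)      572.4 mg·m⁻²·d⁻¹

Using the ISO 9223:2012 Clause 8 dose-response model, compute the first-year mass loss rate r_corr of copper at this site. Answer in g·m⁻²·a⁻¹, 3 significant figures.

copper: temperature factor f = +0.126·(-23.7) = -2.9862
  Pd branch = 0.0053·Pd^0.26·e^(0.059·RH+f) = 0.03594 μm/a
  Sd branch = 0.01025·Sd^0.27·e^(0.036·RH+0.049·T) = 0.5182 μm/a
  r_corr = 0.03594 + 0.5182 = 0.5542 μm/a
Convert to mass loss: 0.5542 μm/a × 8.96 g/cm³ = 4.965 g·m⁻²·a⁻¹

r_corr = 4.97 g·m⁻²·a⁻¹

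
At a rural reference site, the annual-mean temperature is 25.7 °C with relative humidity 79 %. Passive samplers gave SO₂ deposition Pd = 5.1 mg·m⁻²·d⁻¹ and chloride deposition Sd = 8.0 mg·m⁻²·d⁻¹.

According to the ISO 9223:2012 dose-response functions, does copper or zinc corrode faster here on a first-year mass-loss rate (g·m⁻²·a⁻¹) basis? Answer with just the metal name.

copper: T>10 °C ⇒ hinge -0.080·(25.7−10) = -1.2560
  Pd branch = 0.0053·Pd^0.26·e^(0.059·RH+f) = 0.2438 μm/a
  Sd branch = 0.01025·Sd^0.27·e^(0.036·RH+0.049·T) = 1.088 μm/a
  r_corr = 0.2438 + 1.088 = 1.332 μm/a
  mass loss = 1.332 μm/a × 8.96 g/cm³ = 11.93 g·m⁻²·a⁻¹
zinc: T>10 °C ⇒ hinge -0.071·(25.7−10) = -1.1147
  SO₂ term: 0.0129·5.1^0.44·exp(0.046·79-1.1147) = 0.3281
  Cl⁻ term: 0.0175·8.0^0.57·exp(0.008·79+0.085·25.7) = 0.9572
  sum: 0.3281 + 0.9572 → r_corr = 1.285 μm/a
  mass loss = 1.285 μm/a × 7.14 g/cm³ = 9.177 g·m⁻²·a⁻¹
Ordering by g·m⁻²·a⁻¹: copper (11.9) > zinc (9.18)

copper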